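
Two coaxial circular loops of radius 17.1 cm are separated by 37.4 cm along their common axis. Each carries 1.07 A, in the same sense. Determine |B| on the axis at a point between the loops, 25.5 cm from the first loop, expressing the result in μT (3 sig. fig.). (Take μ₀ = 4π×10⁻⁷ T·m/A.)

Each loop contributes B = μ₀IR²/[2(R²+z²)^(3/2)] on the axis, with z measured from that loop.
Loop 1 (z = 0.255 m): B₁ = 6.79×10⁻⁷ T. Loop 2 (z = 0.119 m): B₂ = 2.17×10⁻⁶ T.
The fields add: B = B₁ + B₂ = 2.85×10⁻⁶ T.

B ≈ 2.85 μT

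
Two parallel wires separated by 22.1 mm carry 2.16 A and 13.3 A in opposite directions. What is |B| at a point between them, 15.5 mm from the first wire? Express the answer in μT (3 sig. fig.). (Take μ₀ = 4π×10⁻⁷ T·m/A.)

Each long wire gives B = μ₀I/(2πd). Distances are d₁ = 0.0155 m and d₂ = 0.0066 m.
B₁ = 2.79×10⁻⁵ T, B₂ = 4.03×10⁻⁴ T.
Between antiparallel currents both contributions point the same way, so they add. B = B₁ + B₂ = 2.79×10⁻⁵ + 4.03×10⁻⁴ = 4.31×10⁻⁴ T.

B ≈ 431 μT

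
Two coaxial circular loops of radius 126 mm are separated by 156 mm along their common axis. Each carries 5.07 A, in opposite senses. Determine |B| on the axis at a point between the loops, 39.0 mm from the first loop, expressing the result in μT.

Each loop contributes B = μ₀IR²/[2(R²+z²)^(3/2)] on the axis, with z measured from that loop.
Loop 1 (z = 0.039 m): B₁ = 2.20×10⁻⁵ T. Loop 2 (z = 0.117 m): B₂ = 9.95×10⁻⁶ T.
The fields oppose: B = |B₁ − B₂| = 1.21×10⁻⁵ T.

B ≈ 12.1 μT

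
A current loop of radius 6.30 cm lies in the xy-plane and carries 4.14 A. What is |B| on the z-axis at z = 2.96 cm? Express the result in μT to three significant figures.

B ≈ 30.6 μT

On the axis of a circular loop, B = μ₀IR² / [2(R²+z²)^(3/2)].
R² + z² = (0.063)² + (0.0296)² = 0.004845 m², and (R²+z²)^(3/2) = 3.37×10⁻⁴ m³.
B = (4π×10⁻⁷ × 4.14 × 0.003969) / (2 × 3.37×10⁻⁴) = 3.06×10⁻⁵ T.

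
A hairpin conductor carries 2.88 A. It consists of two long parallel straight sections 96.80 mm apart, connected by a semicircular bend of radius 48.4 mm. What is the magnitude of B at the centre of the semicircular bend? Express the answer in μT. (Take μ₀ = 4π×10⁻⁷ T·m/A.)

B ≈ 30.6 μT

The semicircular arc contributes B_arc = μ₀I·π/(4πR) = μ₀I/(4R) = 1.87×10⁻⁵ T.
Each semi-infinite lead is at perpendicular distance R = 0.0484 m from the centre, with the perpendicular foot at its near end, so it contributes μ₀I/(4πR); both point the same way, together 1.19×10⁻⁵ T.
Arc and leads all point the same direction: B = 1.87×10⁻⁵ + 1.19×10⁻⁵ = 3.06×10⁻⁵ T.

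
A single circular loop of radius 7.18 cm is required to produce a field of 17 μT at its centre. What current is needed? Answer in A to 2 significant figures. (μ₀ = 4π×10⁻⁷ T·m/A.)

At the centre of a circular loop B = μ₀I/(2R), so I = 2RB/μ₀.
With R = 0.0718 m, I = 2 × 0.0718 × 1.70×10⁻⁵ / (4π×10⁻⁷) = 1.94 A.

I ≈ 1.9 A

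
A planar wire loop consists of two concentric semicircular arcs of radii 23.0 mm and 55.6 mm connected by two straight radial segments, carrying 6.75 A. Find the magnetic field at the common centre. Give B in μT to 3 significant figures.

The radial connectors point toward the centre, so dl × r̂ = 0 and they contribute nothing.
Each semicircle gives μ₀I/(4R): inner arc 9.22×10⁻⁵ T, outer arc 3.81×10⁻⁵ T.
The two arcs carry current in opposite angular senses, so their fields oppose: B = |9.22×10⁻⁵ − 3.81×10⁻⁵| = 5.41×10⁻⁵ T.

B ≈ 54.1 μT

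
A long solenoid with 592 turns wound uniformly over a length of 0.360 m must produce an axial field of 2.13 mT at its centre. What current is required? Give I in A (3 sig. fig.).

Inside a long solenoid B = μ₀nI with n = 1644 m⁻¹, so I = B/(μ₀n).
I = 2.13×10⁻³ / (4π×10⁻⁷ × 1644) = 1.03 A.

I ≈ 1.03 A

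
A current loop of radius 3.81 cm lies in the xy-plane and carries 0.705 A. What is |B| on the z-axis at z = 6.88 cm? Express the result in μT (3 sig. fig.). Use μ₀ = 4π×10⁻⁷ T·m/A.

On the axis of a circular loop, B = μ₀IR² / [2(R²+z²)^(3/2)].
R² + z² = (0.0381)² + (0.0688)² = 0.006185 m², and (R²+z²)^(3/2) = 4.86×10⁻⁴ m³.
B = (4π×10⁻⁷ × 0.705 × 0.001452) / (2 × 4.86×10⁻⁴) = 1.32×10⁻⁶ T.

B ≈ 1.32 μT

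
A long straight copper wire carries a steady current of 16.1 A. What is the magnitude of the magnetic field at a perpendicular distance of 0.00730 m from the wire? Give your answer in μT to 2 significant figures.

B ≈ 440 μT

For an infinitely long straight wire, B = μ₀I/(2πd).
B = (4π×10⁻⁷ × 16.1) / (2π × 0.0073) = 4.41×10⁻⁴ T.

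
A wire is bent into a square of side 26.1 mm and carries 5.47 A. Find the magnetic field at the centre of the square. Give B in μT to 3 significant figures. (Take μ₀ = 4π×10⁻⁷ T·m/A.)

B ≈ 237 μT

Each side is a finite straight segment at perpendicular distance d = a/(2 tan(π/4)) = 0.01305 m from the centre, with end-angles ±π/4.
One side contributes B₁ = (μ₀I/4πd)·2 sin(π/4) = 5.93×10⁻⁵ T.
All 4 sides add in the same direction: B = 4 × 5.93×10⁻⁵ = 2.37×10⁻⁴ T.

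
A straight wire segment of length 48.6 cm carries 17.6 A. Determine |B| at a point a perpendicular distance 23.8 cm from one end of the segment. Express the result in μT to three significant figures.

For a finite straight segment, B = (μ₀I/4πd)(sinθ₁ + sinθ₂), where θ₁, θ₂ are the angles from the perpendicular to each end.
The perpendicular foot is at one end, so the two end-offsets along the wire are 0 and L = 0.486 m.
sinθ₁ = 0/√(0²+0.238²) = 0.0000; sinθ₂ = 0.486/√(0.486²+0.238²) = 0.8981.
B = (4π×10⁻⁷ × 17.6) / (4π × 0.238) × (0.0000 + 0.8981) = 6.64×10⁻⁶ T.

B ≈ 6.64 μT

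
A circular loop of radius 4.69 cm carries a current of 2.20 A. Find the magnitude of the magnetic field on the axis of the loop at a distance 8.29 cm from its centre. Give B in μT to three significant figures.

On the axis of a circular loop, B = μ₀IR² / [2(R²+z²)^(3/2)].
R² + z² = (0.0469)² + (0.0829)² = 0.009072 m², and (R²+z²)^(3/2) = 8.64×10⁻⁴ m³.
B = (4π×10⁻⁷ × 2.20 × 0.0022) / (2 × 8.64×10⁻⁴) = 3.52×10⁻⁶ T.

B ≈ 3.52 μT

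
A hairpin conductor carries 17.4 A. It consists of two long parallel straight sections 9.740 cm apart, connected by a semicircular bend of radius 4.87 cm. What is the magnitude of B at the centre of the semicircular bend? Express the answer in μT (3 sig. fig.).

B ≈ 184 μT

The semicircular arc contributes B_arc = μ₀I·π/(4πR) = μ₀I/(4R) = 1.12×10⁻⁴ T.
Each semi-infinite lead is at perpendicular distance R = 0.0487 m from the centre, with the perpendicular foot at its near end, so it contributes μ₀I/(4πR); both point the same way, together 7.15×10⁻⁵ T.
Arc and leads all point the same direction: B = 1.12×10⁻⁴ + 7.15×10⁻⁵ = 1.84×10⁻⁴ T.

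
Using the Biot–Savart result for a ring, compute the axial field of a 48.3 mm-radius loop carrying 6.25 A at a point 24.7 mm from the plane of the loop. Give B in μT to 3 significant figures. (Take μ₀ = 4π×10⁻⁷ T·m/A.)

On the axis of a circular loop, B = μ₀IR² / [2(R²+z²)^(3/2)].
R² + z² = (0.0483)² + (0.0247)² = 0.002943 m², and (R²+z²)^(3/2) = 1.60×10⁻⁴ m³.
B = (4π×10⁻⁷ × 6.25 × 0.002333) / (2 × 1.60×10⁻⁴) = 5.74×10⁻⁵ T.

B ≈ 57.4 μT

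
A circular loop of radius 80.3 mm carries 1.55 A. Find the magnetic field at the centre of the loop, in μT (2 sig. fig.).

B ≈ 12 μT

At the centre of a circular loop the Biot–Savart law gives B = μ₀I/(2R).
B = (4π×10⁻⁷ × 1.55) / (2 × 0.0803) = 1.21×10⁻⁵ T.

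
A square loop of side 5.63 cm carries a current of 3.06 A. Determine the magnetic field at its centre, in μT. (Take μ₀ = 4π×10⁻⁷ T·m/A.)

Each side is a finite straight segment at perpendicular distance d = a/(2 tan(π/4)) = 0.02815 m from the centre, with end-angles ±π/4.
One side contributes B₁ = (μ₀I/4πd)·2 sin(π/4) = 1.54×10⁻⁵ T.
All 4 sides add in the same direction: B = 4 × 1.54×10⁻⁵ = 6.15×10⁻⁵ T.

B ≈ 61.5 μT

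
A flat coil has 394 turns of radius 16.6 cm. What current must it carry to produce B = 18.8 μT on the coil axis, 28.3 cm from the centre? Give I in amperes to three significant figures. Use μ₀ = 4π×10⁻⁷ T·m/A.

I ≈ 0.0973 A

For an N-turn coil, B = Nμ₀IR²/[2(R²+z²)^(3/2)] with R = 0.166 m, z = 0.283 m, so I = 2B(R²+z²)^(3/2)/(Nμ₀R²) = 2 × 1.88×10⁻⁵ × 3.53×10⁻² / (394 × 4π×10⁻⁷ × 0.02756) = 9.73×10⁻² A.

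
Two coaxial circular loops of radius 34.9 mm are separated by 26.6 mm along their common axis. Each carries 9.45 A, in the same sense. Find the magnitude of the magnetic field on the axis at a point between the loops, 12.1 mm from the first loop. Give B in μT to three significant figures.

B ≈ 277 μT

Each loop contributes B = μ₀IR²/[2(R²+z²)^(3/2)] on the axis, with z measured from that loop.
Loop 1 (z = 0.0121 m): B₁ = 1.43×10⁻⁴ T. Loop 2 (z = 0.0145 m): B₂ = 1.34×10⁻⁴ T.
The fields add: B = B₁ + B₂ = 2.77×10⁻⁴ T.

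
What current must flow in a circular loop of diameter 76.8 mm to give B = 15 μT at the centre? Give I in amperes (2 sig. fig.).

I ≈ 0.92 A

At the centre of a circular loop B = μ₀I/(2R), so I = 2RB/μ₀.
With R = 0.0384 m, I = 2 × 0.0384 × 1.50×10⁻⁵ / (4π×10⁻⁷) = 0.917 A.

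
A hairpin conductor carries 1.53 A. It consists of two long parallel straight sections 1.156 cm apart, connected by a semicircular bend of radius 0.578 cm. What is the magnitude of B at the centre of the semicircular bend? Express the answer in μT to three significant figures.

The semicircular arc contributes B_arc = μ₀I·π/(4πR) = μ₀I/(4R) = 8.32×10⁻⁵ T.
Each semi-infinite lead is at perpendicular distance R = 0.00578 m from the centre, with the perpendicular foot at its near end, so it contributes μ₀I/(4πR); both point the same way, together 5.29×10⁻⁵ T.
Arc and leads all point the same direction: B = 8.32×10⁻⁵ + 5.29×10⁻⁵ = 1.36×10⁻⁴ T.

B ≈ 136 μT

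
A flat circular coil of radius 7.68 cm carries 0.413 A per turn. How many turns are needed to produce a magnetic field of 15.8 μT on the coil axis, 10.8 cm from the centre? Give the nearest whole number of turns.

For an N-turn coil, B = Nμ₀IR²/[2(R²+z²)^(3/2)]. A single turn gives B₁ = 6.58×10⁻⁷ T with R = 0.0768 m, z = 0.108 m.
N = B/B₁ = 1.58×10⁻⁵ / 6.58×10⁻⁷ = 24.03.

N = 24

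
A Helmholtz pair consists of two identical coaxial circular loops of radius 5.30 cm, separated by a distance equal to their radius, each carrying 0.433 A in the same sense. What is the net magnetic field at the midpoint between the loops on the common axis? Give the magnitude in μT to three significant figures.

Each loop contributes B = μ₀IR²/[2(R²+z²)^(3/2)] on the axis, with z measured from that loop.
Loop 1 (z = 0.0265 m): B₁ = 3.67×10⁻⁶ T. Loop 2 (z = 0.0265 m): B₂ = 3.67×10⁻⁶ T.
The fields add: B = B₁ + B₂ = 7.35×10⁻⁶ T.

B ≈ 7.35 μT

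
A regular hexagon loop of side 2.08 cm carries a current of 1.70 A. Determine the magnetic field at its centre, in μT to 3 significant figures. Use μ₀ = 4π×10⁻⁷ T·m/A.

B ≈ 56.6 μT

Each side is a finite straight segment at perpendicular distance d = a/(2 tan(π/6)) = 0.01801 m from the centre, with end-angles ±π/6.
One side contributes B₁ = (μ₀I/4πd)·2 sin(π/6) = 9.44×10⁻⁶ T.
All 6 sides add in the same direction: B = 6 × 9.44×10⁻⁶ = 5.66×10⁻⁵ T.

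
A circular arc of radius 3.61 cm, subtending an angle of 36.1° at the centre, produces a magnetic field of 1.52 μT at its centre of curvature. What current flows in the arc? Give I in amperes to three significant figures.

I ≈ 0.871 A

For a circular arc, B = μ₀Iφ/(4πR) with φ in radians; here φ = 0.6301 rad.
So I = 4πRB/(μ₀φ) = 4π × 0.0361 × 1.52×10⁻⁶ / (4π×10⁻⁷ × 0.6301) = 0.871 A.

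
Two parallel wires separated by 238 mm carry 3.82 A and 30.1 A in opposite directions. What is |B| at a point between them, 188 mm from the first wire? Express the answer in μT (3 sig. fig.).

Each long wire gives B = μ₀I/(2πd). Distances are d₁ = 0.188 m and d₂ = 0.05 m.
B₁ = 4.06×10⁻⁶ T, B₂ = 1.20×10⁻⁴ T.
Between antiparallel currents both contributions point the same way, so they add. B = B₁ + B₂ = 4.06×10⁻⁶ + 1.20×10⁻⁴ = 1.24×10⁻⁴ T.

B ≈ 124 μT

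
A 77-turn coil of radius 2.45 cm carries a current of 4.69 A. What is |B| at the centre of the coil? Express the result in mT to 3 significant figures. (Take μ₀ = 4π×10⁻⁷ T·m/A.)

B ≈ 9.26 mT

For an N-turn flat coil, B = Nμ₀I/(2R) with R = 0.0245 m.
B = 77 × 1.20×10⁻⁴ T = 9.26×10⁻³ T.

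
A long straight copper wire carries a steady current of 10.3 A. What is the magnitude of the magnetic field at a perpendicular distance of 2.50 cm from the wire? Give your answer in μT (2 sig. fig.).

For an infinitely long straight wire, B = μ₀I/(2πd).
B = (4π×10⁻⁷ × 10.3) / (2π × 0.025) = 8.24×10⁻⁵ T.

B ≈ 82 μT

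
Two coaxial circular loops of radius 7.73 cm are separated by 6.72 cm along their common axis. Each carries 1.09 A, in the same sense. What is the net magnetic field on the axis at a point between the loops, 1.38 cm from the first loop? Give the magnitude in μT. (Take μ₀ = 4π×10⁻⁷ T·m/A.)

Each loop contributes B = μ₀IR²/[2(R²+z²)^(3/2)] on the axis, with z measured from that loop.
Loop 1 (z = 0.0138 m): B₁ = 8.45×10⁻⁶ T. Loop 2 (z = 0.0534 m): B₂ = 4.93×10⁻⁶ T.
The fields add: B = B₁ + B₂ = 1.34×10⁻⁵ T.

B ≈ 13.4 μT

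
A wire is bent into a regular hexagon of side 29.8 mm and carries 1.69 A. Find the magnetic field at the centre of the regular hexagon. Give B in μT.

B ≈ 39.3 μT

Each side is a finite straight segment at perpendicular distance d = a/(2 tan(π/6)) = 0.02581 m from the centre, with end-angles ±π/6.
One side contributes B₁ = (μ₀I/4πd)·2 sin(π/6) = 6.55×10⁻⁶ T.
All 6 sides add in the same direction: B = 6 × 6.55×10⁻⁶ = 3.93×10⁻⁵ T.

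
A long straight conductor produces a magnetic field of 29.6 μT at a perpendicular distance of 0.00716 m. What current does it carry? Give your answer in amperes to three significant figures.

For a long straight wire B = μ₀I/(2πd), so I = 2πdB/μ₀.
I = 2π × 0.00716 × 2.96×10⁻⁵ / (4π×10⁻⁷) = 1.06 A.

I ≈ 1.06 A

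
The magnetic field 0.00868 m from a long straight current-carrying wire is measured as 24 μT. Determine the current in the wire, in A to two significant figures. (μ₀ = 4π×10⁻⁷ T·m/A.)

For a long straight wire B = μ₀I/(2πd), so I = 2πdB/μ₀.
I = 2π × 0.00868 × 2.40×10⁻⁵ / (4π×10⁻⁷) = 1.04 A.

I ≈ 1.0 A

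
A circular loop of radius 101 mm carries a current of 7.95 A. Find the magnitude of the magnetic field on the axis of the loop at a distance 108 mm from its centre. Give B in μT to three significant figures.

On the axis of a circular loop, B = μ₀IR² / [2(R²+z²)^(3/2)].
R² + z² = (0.101)² + (0.108)² = 0.02187 m², and (R²+z²)^(3/2) = 3.23×10⁻³ m³.
B = (4π×10⁻⁷ × 7.95 × 0.0102) / (2 × 3.23×10⁻³) = 1.58×10⁻⁵ T.

B ≈ 15.8 μT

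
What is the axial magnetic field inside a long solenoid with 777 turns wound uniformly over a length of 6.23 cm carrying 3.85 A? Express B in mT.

Inside a long solenoid, B = μ₀nI with n = 1.247×10⁴ turns/m.
B = 4π×10⁻⁷ × 1.247×10⁴ × 3.85 = 6.03×10⁻² T.

B ≈ 60.3 mT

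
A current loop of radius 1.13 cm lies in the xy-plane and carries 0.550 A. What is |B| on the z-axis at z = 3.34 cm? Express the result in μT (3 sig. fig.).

B ≈ 1.01 μT

On the axis of a circular loop, B = μ₀IR² / [2(R²+z²)^(3/2)].
R² + z² = (0.0113)² + (0.0334)² = 0.001243 m², and (R²+z²)^(3/2) = 4.38×10⁻⁵ m³.
B = (4π×10⁻⁷ × 0.550 × 0.0001277) / (2 × 4.38×10⁻⁵) = 1.01×10⁻⁶ T.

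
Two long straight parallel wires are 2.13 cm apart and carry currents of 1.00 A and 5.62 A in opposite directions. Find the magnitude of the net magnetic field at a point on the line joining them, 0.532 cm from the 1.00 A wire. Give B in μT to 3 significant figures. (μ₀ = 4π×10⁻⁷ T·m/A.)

B ≈ 108 μT

Each long wire gives B = μ₀I/(2πd). Distances are d₁ = 0.00532 m and d₂ = 0.01598 m.
B₁ = 3.76×10⁻⁵ T, B₂ = 7.03×10⁻⁵ T.
Between antiparallel currents both contributions point the same way, so they add. B = B₁ + B₂ = 3.76×10⁻⁵ + 7.03×10⁻⁵ = 1.08×10⁻⁴ T.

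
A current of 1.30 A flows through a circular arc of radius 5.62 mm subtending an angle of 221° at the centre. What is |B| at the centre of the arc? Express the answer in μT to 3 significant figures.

The Biot–Savart field of a circular arc at its centre is B = μ₀Iφ/(4πR), with φ = 3.857 rad.
B = (4π×10⁻⁷ × 1.30 × 3.857) / (4π × 0.00562) = 8.92×10⁻⁵ T.

B ≈ 89.2 μT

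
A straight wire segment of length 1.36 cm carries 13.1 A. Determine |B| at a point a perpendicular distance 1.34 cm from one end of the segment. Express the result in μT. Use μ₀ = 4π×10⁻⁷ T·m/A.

B ≈ 69.6 μT

For a finite straight segment, B = (μ₀I/4πd)(sinθ₁ + sinθ₂), where θ₁, θ₂ are the angles from the perpendicular to each end.
The perpendicular foot is at one end, so the two end-offsets along the wire are 0 and L = 0.0136 m.
sinθ₁ = 0/√(0²+0.0134²) = 0.0000; sinθ₂ = 0.0136/√(0.0136²+0.0134²) = 0.7123.
B = (4π×10⁻⁷ × 13.1) / (4π × 0.0134) × (0.0000 + 0.7123) = 6.96×10⁻⁵ T.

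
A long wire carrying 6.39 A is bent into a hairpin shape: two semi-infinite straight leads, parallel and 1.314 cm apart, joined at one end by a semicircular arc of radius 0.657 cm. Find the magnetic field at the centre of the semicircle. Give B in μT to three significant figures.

B ≈ 500 μT

The semicircular arc contributes B_arc = μ₀I·π/(4πR) = μ₀I/(4R) = 3.06×10⁻⁴ T.
Each semi-infinite lead is at perpendicular distance R = 0.00657 m from the centre, with the perpendicular foot at its near end, so it contributes μ₀I/(4πR); both point the same way, together 1.95×10⁻⁴ T.
Arc and leads all point the same direction: B = 3.06×10⁻⁴ + 1.95×10⁻⁴ = 5.00×10⁻⁴ T.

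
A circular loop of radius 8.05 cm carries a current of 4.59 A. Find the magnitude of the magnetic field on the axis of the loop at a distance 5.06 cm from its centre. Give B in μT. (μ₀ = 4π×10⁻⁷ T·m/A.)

B ≈ 21.7 μT

On the axis of a circular loop, B = μ₀IR² / [2(R²+z²)^(3/2)].
R² + z² = (0.0805)² + (0.0506)² = 0.009041 m², and (R²+z²)^(3/2) = 8.60×10⁻⁴ m³.
B = (4π×10⁻⁷ × 4.59 × 0.00648) / (2 × 8.60×10⁻⁴) = 2.17×10⁻⁵ T.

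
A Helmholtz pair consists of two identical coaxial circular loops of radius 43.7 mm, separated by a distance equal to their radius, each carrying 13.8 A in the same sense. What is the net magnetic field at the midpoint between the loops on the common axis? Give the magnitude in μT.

B ≈ 284 μT

Each loop contributes B = μ₀IR²/[2(R²+z²)^(3/2)] on the axis, with z measured from that loop.
Loop 1 (z = 0.02185 m): B₁ = 1.42×10⁻⁴ T. Loop 2 (z = 0.02185 m): B₂ = 1.42×10⁻⁴ T.
The fields add: B = B₁ + B₂ = 2.84×10⁻⁴ T.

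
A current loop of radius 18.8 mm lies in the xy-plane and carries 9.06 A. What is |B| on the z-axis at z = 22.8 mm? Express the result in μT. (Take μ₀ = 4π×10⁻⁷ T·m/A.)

B ≈ 78.0 μT

On the axis of a circular loop, B = μ₀IR² / [2(R²+z²)^(3/2)].
R² + z² = (0.0188)² + (0.0228)² = 0.0008733 m², and (R²+z²)^(3/2) = 2.58×10⁻⁵ m³.
B = (4π×10⁻⁷ × 9.06 × 0.0003534) / (2 × 2.58×10⁻⁵) = 7.80×10⁻⁵ T.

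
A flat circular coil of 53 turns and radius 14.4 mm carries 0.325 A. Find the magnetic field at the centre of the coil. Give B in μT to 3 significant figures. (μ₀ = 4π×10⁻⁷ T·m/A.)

For an N-turn flat coil, B = Nμ₀I/(2R) with R = 0.0144 m.
B = 53 × 1.42×10⁻⁵ T = 7.52×10⁻⁴ T.

B ≈ 752 μT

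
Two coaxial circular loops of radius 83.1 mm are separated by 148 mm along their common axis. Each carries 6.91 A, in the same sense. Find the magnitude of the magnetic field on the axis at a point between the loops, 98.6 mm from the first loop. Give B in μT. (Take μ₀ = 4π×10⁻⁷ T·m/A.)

Each loop contributes B = μ₀IR²/[2(R²+z²)^(3/2)] on the axis, with z measured from that loop.
Loop 1 (z = 0.0986 m): B₁ = 1.40×10⁻⁵ T. Loop 2 (z = 0.0494 m): B₂ = 3.32×10⁻⁵ T.
The fields add: B = B₁ + B₂ = 4.72×10⁻⁵ T.

B ≈ 47.2 μT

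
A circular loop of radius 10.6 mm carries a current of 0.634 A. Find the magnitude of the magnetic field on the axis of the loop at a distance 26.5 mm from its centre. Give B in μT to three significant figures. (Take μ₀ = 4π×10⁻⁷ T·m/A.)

B ≈ 1.93 μT

On the axis of a circular loop, B = μ₀IR² / [2(R²+z²)^(3/2)].
R² + z² = (0.0106)² + (0.0265)² = 0.0008146 m², and (R²+z²)^(3/2) = 2.33×10⁻⁵ m³.
B = (4π×10⁻⁷ × 0.634 × 0.0001124) / (2 × 2.33×10⁻⁵) = 1.93×10⁻⁶ T.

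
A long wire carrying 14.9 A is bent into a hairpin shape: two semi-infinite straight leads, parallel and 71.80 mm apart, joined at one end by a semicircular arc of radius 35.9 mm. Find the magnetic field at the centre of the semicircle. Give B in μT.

The semicircular arc contributes B_arc = μ₀I·π/(4πR) = μ₀I/(4R) = 1.30×10⁻⁴ T.
Each semi-infinite lead is at perpendicular distance R = 0.0359 m from the centre, with the perpendicular foot at its near end, so it contributes μ₀I/(4πR); both point the same way, together 8.30×10⁻⁵ T.
Arc and leads all point the same direction: B = 1.30×10⁻⁴ + 8.30×10⁻⁵ = 2.13×10⁻⁴ T.

B ≈ 213 μT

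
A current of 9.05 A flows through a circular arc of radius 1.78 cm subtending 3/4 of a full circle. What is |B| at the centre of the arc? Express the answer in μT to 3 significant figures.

The Biot–Savart field of a circular arc at its centre is B = μ₀Iφ/(4πR), with φ = 4.712 rad.
B = (4π×10⁻⁷ × 9.05 × 4.712) / (4π × 0.0178) = 2.40×10⁻⁴ T.

B ≈ 240 μT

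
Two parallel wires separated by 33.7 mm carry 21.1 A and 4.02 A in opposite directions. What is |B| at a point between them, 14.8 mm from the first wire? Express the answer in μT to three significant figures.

Each long wire gives B = μ₀I/(2πd). Distances are d₁ = 0.0148 m and d₂ = 0.0189 m.
B₁ = 2.85×10⁻⁴ T, B₂ = 4.25×10⁻⁵ T.
Between antiparallel currents both contributions point the same way, so they add. B = B₁ + B₂ = 2.85×10⁻⁴ + 4.25×10⁻⁵ = 3.28×10⁻⁴ T.

B ≈ 328 μT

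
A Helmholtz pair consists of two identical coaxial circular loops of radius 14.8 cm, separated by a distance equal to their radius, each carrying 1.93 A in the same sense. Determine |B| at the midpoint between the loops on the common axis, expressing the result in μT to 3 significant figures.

B ≈ 11.7 μT

Each loop contributes B = μ₀IR²/[2(R²+z²)^(3/2)] on the axis, with z measured from that loop.
Loop 1 (z = 0.074 m): B₁ = 5.86×10⁻⁶ T. Loop 2 (z = 0.074 m): B₂ = 5.86×10⁻⁶ T.
The fields add: B = B₁ + B₂ = 1.17×10⁻⁵ T.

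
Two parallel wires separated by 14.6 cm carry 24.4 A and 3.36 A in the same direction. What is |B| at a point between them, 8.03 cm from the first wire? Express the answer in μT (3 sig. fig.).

Each long wire gives B = μ₀I/(2πd). Distances are d₁ = 0.0803 m and d₂ = 0.0657 m.
B₁ = 6.08×10⁻⁵ T, B₂ = 1.02×10⁻⁵ T.
Between parallel currents the two contributions point in opposite directions, so they subtract. B = |B₁ − B₂| = |6.08×10⁻⁵ − 1.02×10⁻⁵| = 5.05×10⁻⁵ T.

B ≈ 50.5 μT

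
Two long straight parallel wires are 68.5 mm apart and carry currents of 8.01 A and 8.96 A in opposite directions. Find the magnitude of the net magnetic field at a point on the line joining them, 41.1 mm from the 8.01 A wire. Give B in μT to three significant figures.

B ≈ 104 μT

Each long wire gives B = μ₀I/(2πd). Distances are d₁ = 0.0411 m and d₂ = 0.0274 m.
B₁ = 3.90×10⁻⁵ T, B₂ = 6.54×10⁻⁵ T.
Between antiparallel currents both contributions point the same way, so they add. B = B₁ + B₂ = 3.90×10⁻⁵ + 6.54×10⁻⁵ = 1.04×10⁻⁴ T.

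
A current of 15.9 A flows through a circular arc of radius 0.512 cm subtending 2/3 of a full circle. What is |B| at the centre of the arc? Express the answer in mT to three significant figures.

B ≈ 1.30 mT

The Biot–Savart field of a circular arc at its centre is B = μ₀Iφ/(4πR), with φ = 4.189 rad.
B = (4π×10⁻⁷ × 15.9 × 4.189) / (4π × 0.00512) = 1.30×10⁻³ T.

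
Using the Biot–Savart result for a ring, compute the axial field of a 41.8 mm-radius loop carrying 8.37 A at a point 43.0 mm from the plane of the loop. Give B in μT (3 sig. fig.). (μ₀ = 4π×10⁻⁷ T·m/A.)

On the axis of a circular loop, B = μ₀IR² / [2(R²+z²)^(3/2)].
R² + z² = (0.0418)² + (0.043)² = 0.003596 m², and (R²+z²)^(3/2) = 2.16×10⁻⁴ m³.
B = (4π×10⁻⁷ × 8.37 × 0.001747) / (2 × 2.16×10⁻⁴) = 4.26×10⁻⁵ T.

B ≈ 42.6 μT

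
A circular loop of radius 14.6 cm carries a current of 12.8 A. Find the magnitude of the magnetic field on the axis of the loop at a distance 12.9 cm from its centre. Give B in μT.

B ≈ 23.2 μT

On the axis of a circular loop, B = μ₀IR² / [2(R²+z²)^(3/2)].
R² + z² = (0.146)² + (0.129)² = 0.03796 m², and (R²+z²)^(3/2) = 7.39×10⁻³ m³.
B = (4π×10⁻⁷ × 12.8 × 0.02132) / (2 × 7.39×10⁻³) = 2.32×10⁻⁵ T.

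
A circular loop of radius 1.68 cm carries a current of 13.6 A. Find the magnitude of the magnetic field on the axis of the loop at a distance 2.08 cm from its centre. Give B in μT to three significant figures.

B ≈ 126 μT

On the axis of a circular loop, B = μ₀IR² / [2(R²+z²)^(3/2)].
R² + z² = (0.0168)² + (0.0208)² = 0.0007149 m², and (R²+z²)^(3/2) = 1.91×10⁻⁵ m³.
B = (4π×10⁻⁷ × 13.6 × 0.0002822) / (2 × 1.91×10⁻⁵) = 1.26×10⁻⁴ T.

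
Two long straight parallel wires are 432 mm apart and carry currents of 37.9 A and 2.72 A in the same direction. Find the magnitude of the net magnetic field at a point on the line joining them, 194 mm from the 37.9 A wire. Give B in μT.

B ≈ 36.8 μT

Each long wire gives B = μ₀I/(2πd). Distances are d₁ = 0.194 m and d₂ = 0.238 m.
B₁ = 3.91×10⁻⁵ T, B₂ = 2.29×10⁻⁶ T.
Between parallel currents the two contributions point in opposite directions, so they subtract. B = |B₁ − B₂| = |3.91×10⁻⁵ − 2.29×10⁻⁶| = 3.68×10⁻⁵ T.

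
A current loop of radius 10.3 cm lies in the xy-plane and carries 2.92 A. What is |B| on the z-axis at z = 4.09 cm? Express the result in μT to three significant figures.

B ≈ 14.3 μT

On the axis of a circular loop, B = μ₀IR² / [2(R²+z²)^(3/2)].
R² + z² = (0.103)² + (0.0409)² = 0.01228 m², and (R²+z²)^(3/2) = 1.36×10⁻³ m³.
B = (4π×10⁻⁷ × 2.92 × 0.01061) / (2 × 1.36×10⁻³) = 1.43×10⁻⁵ T.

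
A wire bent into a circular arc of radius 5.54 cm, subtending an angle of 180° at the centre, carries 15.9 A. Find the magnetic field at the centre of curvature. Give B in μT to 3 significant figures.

B ≈ 90.2 μT

The Biot–Savart field of a circular arc at its centre is B = μ₀Iφ/(4πR), with φ = 3.142 rad.
B = (4π×10⁻⁷ × 15.9 × 3.142) / (4π × 0.0554) = 9.02×10⁻⁵ T.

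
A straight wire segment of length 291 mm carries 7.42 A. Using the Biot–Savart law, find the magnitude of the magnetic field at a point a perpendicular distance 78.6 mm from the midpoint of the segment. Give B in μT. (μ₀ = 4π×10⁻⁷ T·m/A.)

For a finite straight segment, B = (μ₀I/4πd)(sinθ₁ + sinθ₂), where θ₁, θ₂ are the angles from the perpendicular to each end.
The perpendicular from the point meets the wire at its midpoint, so each end is L/2 = 0.1455 m away along the wire.
sinθ₁ = 0.1455/√(0.1455²+0.0786²) = 0.8798; sinθ₂ = 0.1455/√(0.1455²+0.0786²) = 0.8798.
B = (4π×10⁻⁷ × 7.42) / (4π × 0.0786) × (0.8798 + 0.8798) = 1.66×10⁻⁵ T.

B ≈ 16.6 μT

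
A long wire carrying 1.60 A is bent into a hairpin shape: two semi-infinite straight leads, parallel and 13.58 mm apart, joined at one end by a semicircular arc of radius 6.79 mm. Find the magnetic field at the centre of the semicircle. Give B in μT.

B ≈ 121 μT

The semicircular arc contributes B_arc = μ₀I·π/(4πR) = μ₀I/(4R) = 7.40×10⁻⁵ T.
Each semi-infinite lead is at perpendicular distance R = 0.00679 m from the centre, with the perpendicular foot at its near end, so it contributes μ₀I/(4πR); both point the same way, together 4.71×10⁻⁵ T.
Arc and leads all point the same direction: B = 7.40×10⁻⁵ + 4.71×10⁻⁵ = 1.21×10⁻⁴ T.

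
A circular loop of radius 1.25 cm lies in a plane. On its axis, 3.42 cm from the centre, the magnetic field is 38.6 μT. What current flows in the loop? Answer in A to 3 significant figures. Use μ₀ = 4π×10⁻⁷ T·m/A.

On the axis of a loop, B = μ₀IR²/[2(R²+z²)^(3/2)], so I = 2B(R²+z²)^(3/2)/(μ₀R²).
R² + z² = 0.0001563 + 0.00117 = 0.001326 m²; raised to 3/2 gives 4.83×10⁻⁵ m³.
I = 2 × 3.86×10⁻⁵ × 4.83×10⁻⁵ / (1.26×10⁻⁶ × 0.0001563) = 19.0 A.

I ≈ 19.0 A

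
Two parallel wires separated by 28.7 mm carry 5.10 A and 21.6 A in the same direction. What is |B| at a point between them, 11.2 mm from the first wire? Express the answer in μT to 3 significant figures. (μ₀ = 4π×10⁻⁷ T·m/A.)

Each long wire gives B = μ₀I/(2πd). Distances are d₁ = 0.0112 m and d₂ = 0.0175 m.
B₁ = 9.11×10⁻⁵ T, B₂ = 2.47×10⁻⁴ T.
Between parallel currents the two contributions point in opposite directions, so they subtract. B = |B₁ − B₂| = |9.11×10⁻⁵ − 2.47×10⁻⁴| = 1.56×10⁻⁴ T.

B ≈ 156 μT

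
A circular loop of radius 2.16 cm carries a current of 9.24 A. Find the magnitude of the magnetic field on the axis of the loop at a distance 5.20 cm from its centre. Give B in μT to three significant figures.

On the axis of a circular loop, B = μ₀IR² / [2(R²+z²)^(3/2)].
R² + z² = (0.0216)² + (0.052)² = 0.003171 m², and (R²+z²)^(3/2) = 1.79×10⁻⁴ m³.
B = (4π×10⁻⁷ × 9.24 × 0.0004666) / (2 × 1.79×10⁻⁴) = 1.52×10⁻⁵ T.

B ≈ 15.2 μT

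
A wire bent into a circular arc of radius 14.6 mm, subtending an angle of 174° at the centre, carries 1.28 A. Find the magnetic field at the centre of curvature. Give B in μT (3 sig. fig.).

B ≈ 26.6 μT

The Biot–Savart field of a circular arc at its centre is B = μ₀Iφ/(4πR), with φ = 3.037 rad.
B = (4π×10⁻⁷ × 1.28 × 3.037) / (4π × 0.0146) = 2.66×10⁻⁵ T.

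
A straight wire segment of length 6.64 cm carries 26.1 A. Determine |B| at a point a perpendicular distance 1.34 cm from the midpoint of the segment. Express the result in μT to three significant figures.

For a finite straight segment, B = (μ₀I/4πd)(sinθ₁ + sinθ₂), where θ₁, θ₂ are the angles from the perpendicular to each end.
The perpendicular from the point meets the wire at its midpoint, so each end is L/2 = 0.0332 m away along the wire.
sinθ₁ = 0.0332/√(0.0332²+0.0134²) = 0.9273; sinθ₂ = 0.0332/√(0.0332²+0.0134²) = 0.9273.
B = (4π×10⁻⁷ × 26.1) / (4π × 0.0134) × (0.9273 + 0.9273) = 3.61×10⁻⁴ T.

B ≈ 361 μT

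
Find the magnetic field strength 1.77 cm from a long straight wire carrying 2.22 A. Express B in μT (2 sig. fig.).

B ≈ 25 μT

For an infinitely long straight wire, B = μ₀I/(2πd).
B = (4π×10⁻⁷ × 2.22) / (2π × 0.0177) = 2.51×10⁻⁵ T.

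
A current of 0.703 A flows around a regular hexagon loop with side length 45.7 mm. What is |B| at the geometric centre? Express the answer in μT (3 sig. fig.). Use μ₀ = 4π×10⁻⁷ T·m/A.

B ≈ 10.7 μT

Each side is a finite straight segment at perpendicular distance d = a/(2 tan(π/6)) = 0.03958 m from the centre, with end-angles ±π/6.
One side contributes B₁ = (μ₀I/4πd)·2 sin(π/6) = 1.78×10⁻⁶ T.
All 6 sides add in the same direction: B = 6 × 1.78×10⁻⁶ = 1.07×10⁻⁵ T.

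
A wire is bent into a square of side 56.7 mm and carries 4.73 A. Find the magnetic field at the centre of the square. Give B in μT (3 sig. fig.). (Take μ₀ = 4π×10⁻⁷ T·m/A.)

B ≈ 94.4 μT

Each side is a finite straight segment at perpendicular distance d = a/(2 tan(π/4)) = 0.02835 m from the centre, with end-angles ±π/4.
One side contributes B₁ = (μ₀I/4πd)·2 sin(π/4) = 2.36×10⁻⁵ T.
All 4 sides add in the same direction: B = 4 × 2.36×10⁻⁵ = 9.44×10⁻⁵ T.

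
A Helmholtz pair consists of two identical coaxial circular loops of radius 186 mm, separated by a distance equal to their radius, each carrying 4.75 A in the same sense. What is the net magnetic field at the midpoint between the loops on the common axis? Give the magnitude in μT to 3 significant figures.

Each loop contributes B = μ₀IR²/[2(R²+z²)^(3/2)] on the axis, with z measured from that loop.
Loop 1 (z = 0.093 m): B₁ = 1.15×10⁻⁵ T. Loop 2 (z = 0.093 m): B₂ = 1.15×10⁻⁵ T.
The fields add: B = B₁ + B₂ = 2.30×10⁻⁵ T.

B ≈ 23.0 μT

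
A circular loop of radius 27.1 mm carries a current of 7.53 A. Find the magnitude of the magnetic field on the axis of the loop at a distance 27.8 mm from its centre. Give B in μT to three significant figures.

On the axis of a circular loop, B = μ₀IR² / [2(R²+z²)^(3/2)].
R² + z² = (0.0271)² + (0.0278)² = 0.001507 m², and (R²+z²)^(3/2) = 5.85×10⁻⁵ m³.
B = (4π×10⁻⁷ × 7.53 × 0.0007344) / (2 × 5.85×10⁻⁵) = 5.94×10⁻⁵ T.

B ≈ 59.4 μT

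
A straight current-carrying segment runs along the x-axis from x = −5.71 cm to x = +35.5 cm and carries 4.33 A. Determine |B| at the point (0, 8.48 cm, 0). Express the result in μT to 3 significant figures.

For a finite straight segment, B = (μ₀I/4πd)(sinθ₁ + sinθ₂), where θ₁, θ₂ are the angles from the perpendicular to each end.
The perpendicular distance is d = 0.0848 m; the end-offsets along the wire are a = 0.0571 m and b = 0.355 m.
sinθ₁ = 0.0571/√(0.0571²+0.0848²) = 0.5585; sinθ₂ = 0.355/√(0.355²+0.0848²) = 0.9726.
B = (4π×10⁻⁷ × 4.33) / (4π × 0.0848) × (0.5585 + 0.9726) = 7.82×10⁻⁶ T.

B ≈ 7.82 μT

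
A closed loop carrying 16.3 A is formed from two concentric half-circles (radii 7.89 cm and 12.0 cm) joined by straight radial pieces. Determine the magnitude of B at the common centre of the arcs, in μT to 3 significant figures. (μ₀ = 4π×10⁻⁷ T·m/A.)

B ≈ 22.2 μT

The radial connectors point toward the centre, so dl × r̂ = 0 and they contribute nothing.
Each semicircle gives μ₀I/(4R): inner arc 6.49×10⁻⁵ T, outer arc 4.27×10⁻⁵ T.
The two arcs carry current in opposite angular senses, so their fields oppose: B = |6.49×10⁻⁵ − 4.27×10⁻⁵| = 2.22×10⁻⁵ T.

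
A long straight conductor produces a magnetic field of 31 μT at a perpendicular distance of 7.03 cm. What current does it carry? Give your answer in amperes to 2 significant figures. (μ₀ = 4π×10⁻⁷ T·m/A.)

For a long straight wire B = μ₀I/(2πd), so I = 2πdB/μ₀.
I = 2π × 0.0703 × 3.10×10⁻⁵ / (4π×10⁻⁷) = 10.9 A.

I ≈ 11 A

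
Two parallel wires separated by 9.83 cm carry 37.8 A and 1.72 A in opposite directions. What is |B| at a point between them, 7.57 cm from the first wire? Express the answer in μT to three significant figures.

Each long wire gives B = μ₀I/(2πd). Distances are d₁ = 0.0757 m and d₂ = 0.0226 m.
B₁ = 9.99×10⁻⁵ T, B₂ = 1.52×10⁻⁵ T.
Between antiparallel currents both contributions point the same way, so they add. B = B₁ + B₂ = 9.99×10⁻⁵ + 1.52×10⁻⁵ = 1.15×10⁻⁴ T.

B ≈ 115 μT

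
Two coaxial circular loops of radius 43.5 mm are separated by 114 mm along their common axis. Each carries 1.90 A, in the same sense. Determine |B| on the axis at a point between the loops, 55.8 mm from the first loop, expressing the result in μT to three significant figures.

Each loop contributes B = μ₀IR²/[2(R²+z²)^(3/2)] on the axis, with z measured from that loop.
Loop 1 (z = 0.0558 m): B₁ = 6.38×10⁻⁶ T. Loop 2 (z = 0.0582 m): B₂ = 5.89×10⁻⁶ T.
The fields add: B = B₁ + B₂ = 1.23×10⁻⁵ T.

B ≈ 12.3 μT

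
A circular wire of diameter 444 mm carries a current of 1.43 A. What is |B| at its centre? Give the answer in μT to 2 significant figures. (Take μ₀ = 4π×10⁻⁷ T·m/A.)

B ≈ 4.0 μT

At the centre of a circular loop the Biot–Savart law gives B = μ₀I/(2R) (so R = 0.222 m).
B = (4π×10⁻⁷ × 1.43) / (2 × 0.222) = 4.05×10⁻⁶ T.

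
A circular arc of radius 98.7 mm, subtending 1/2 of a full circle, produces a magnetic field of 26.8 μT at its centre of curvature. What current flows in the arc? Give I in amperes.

I ≈ 8.42 A

For a circular arc, B = μ₀Iφ/(4πR) with φ in radians; here φ = 3.142 rad.
So I = 4πRB/(μ₀φ) = 4π × 0.0987 × 2.68×10⁻⁵ / (4π×10⁻⁷ × 3.142) = 8.42 A.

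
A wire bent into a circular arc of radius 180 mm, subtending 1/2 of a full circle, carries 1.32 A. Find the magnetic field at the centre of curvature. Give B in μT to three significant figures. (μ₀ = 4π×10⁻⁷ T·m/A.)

The Biot–Savart field of a circular arc at its centre is B = μ₀Iφ/(4πR), with φ = 3.142 rad.
B = (4π×10⁻⁷ × 1.32 × 3.142) / (4π × 0.18) = 2.30×10⁻⁶ T.

B ≈ 2.30 μT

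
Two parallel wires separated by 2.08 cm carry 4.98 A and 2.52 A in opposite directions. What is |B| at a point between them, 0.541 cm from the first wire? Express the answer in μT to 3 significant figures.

B ≈ 217 μT

Each long wire gives B = μ₀I/(2πd). Distances are d₁ = 0.00541 m and d₂ = 0.01539 m.
B₁ = 1.84×10⁻⁴ T, B₂ = 3.27×10⁻⁵ T.
Between antiparallel currents both contributions point the same way, so they add. B = B₁ + B₂ = 1.84×10⁻⁴ + 3.27×10⁻⁵ = 2.17×10⁻⁴ T.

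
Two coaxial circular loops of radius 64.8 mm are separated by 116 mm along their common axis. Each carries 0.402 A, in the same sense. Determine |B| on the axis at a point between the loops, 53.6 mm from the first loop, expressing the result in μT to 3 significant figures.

B ≈ 3.24 μT

Each loop contributes B = μ₀IR²/[2(R²+z²)^(3/2)] on the axis, with z measured from that loop.
Loop 1 (z = 0.0536 m): B₁ = 1.78×10⁻⁶ T. Loop 2 (z = 0.0624 m): B₂ = 1.46×10⁻⁶ T.
The fields add: B = B₁ + B₂ = 3.24×10⁻⁶ T.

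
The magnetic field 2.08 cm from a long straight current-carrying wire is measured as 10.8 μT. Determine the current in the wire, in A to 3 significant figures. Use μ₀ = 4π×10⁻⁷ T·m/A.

For a long straight wire B = μ₀I/(2πd), so I = 2πdB/μ₀.
I = 2π × 0.0208 × 1.08×10⁻⁵ / (4π×10⁻⁷) = 1.12 A.

I ≈ 1.12 A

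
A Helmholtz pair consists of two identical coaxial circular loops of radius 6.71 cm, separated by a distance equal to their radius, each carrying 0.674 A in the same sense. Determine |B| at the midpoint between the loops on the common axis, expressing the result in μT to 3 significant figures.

Each loop contributes B = μ₀IR²/[2(R²+z²)^(3/2)] on the axis, with z measured from that loop.
Loop 1 (z = 0.03355 m): B₁ = 4.52×10⁻⁶ T. Loop 2 (z = 0.03355 m): B₂ = 4.52×10⁻⁶ T.
The fields add: B = B₁ + B₂ = 9.03×10⁻⁶ T.

B ≈ 9.03 μT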